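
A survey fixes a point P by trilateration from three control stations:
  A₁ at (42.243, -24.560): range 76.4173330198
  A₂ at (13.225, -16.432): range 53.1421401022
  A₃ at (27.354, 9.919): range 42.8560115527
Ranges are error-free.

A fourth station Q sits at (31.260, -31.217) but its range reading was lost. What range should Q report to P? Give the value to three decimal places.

74.910

eq1: (x − 42.243)² + (y + 24.560)² = 76.4173330198²
eq2: (x − 13.225)² + (y + 16.432)² = 53.1421401022²
eq3: (x − 27.354)² + (y − 9.919)² = 42.8560115527²
eq2−eq3, eq2−eq1 (x²,y² cancel):
  28.258·x + 52.702·y = 1389.165956
  58.036·x − 16.256·y = -1072.768331
det = 28.258·-16.256 − 52.702·58.036 = -3517.975320
x = (1389.165956·-16.256 − 52.702·-1072.768331) / -3517.975320 = -9.651789
y = (28.258·-1072.768331 − 1389.165956·58.036) / -3517.975320 = 31.534025
|P − Q| = √((-9.651789 − 31.260)² + (31.534025 − -31.217)²) = 74.909717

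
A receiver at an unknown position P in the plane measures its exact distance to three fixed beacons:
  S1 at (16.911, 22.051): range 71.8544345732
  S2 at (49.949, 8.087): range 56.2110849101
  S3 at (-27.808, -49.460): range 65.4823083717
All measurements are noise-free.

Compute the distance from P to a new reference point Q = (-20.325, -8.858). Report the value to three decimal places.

eq1: (x − 16.911)² + (y − 22.051)² = 71.8544345732²
eq2: (x − 49.949)² + (y − 8.087)² = 56.2110849101²
eq3: (x + 27.808)² + (y + 49.460)² = 65.4823083717²
eq1−eq2, eq1−eq3 (x²,y² cancel):
  66.076·x − 27.928·y = 3791.447349
  -89.438·x − 143.022·y = 3322.475000
det = 66.076·-143.022 − -27.928·-89.438 = -11948.146136
x = (3791.447349·-143.022 − -27.928·3322.475000) / -11948.146136 = 37.618413
y = (66.076·3322.475000 − 3791.447349·-89.438) / -11948.146136 = -46.754979
|P − Q| = √((37.618413 − -20.325)² + (-46.754979 − -8.858)²) = 69.235975

69.236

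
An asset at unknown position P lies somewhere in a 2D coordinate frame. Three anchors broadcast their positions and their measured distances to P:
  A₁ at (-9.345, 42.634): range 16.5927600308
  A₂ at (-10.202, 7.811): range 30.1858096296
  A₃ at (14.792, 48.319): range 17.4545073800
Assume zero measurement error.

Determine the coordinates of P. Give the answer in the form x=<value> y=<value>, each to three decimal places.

eq1: (x + 9.345)² + (y − 42.634)² = 16.5927600308²
eq2: (x + 10.202)² + (y − 7.811)² = 30.1858096296²
eq3: (x − 14.792)² + (y − 48.319)² = 17.4545073800²
eq3−eq1, eq3−eq2 (x²,y² cancel):
  -48.274·x − 11.370·y = -619.201902
  -49.988·x − 81.016·y = -2994.959775
det = -48.274·-81.016 − -11.370·-49.988 = 3342.602824
x = (-619.201902·-81.016 − -11.370·-2994.959775) / 3342.602824 = 4.820366
y = (-48.274·-2994.959775 − -619.201902·-49.988) / 3342.602824 = 33.993277

x=4.820 y=33.993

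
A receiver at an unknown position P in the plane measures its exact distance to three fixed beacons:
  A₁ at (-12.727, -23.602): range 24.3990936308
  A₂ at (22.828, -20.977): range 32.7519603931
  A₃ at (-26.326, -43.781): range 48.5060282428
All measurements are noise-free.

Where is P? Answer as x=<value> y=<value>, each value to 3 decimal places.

x=-3.225 y=-1.129

eq1: (x + 12.727)² + (y + 23.602)² = 24.3990936308²
eq2: (x − 22.828)² + (y + 20.977)² = 32.7519603931²
eq3: (x + 26.326)² + (y + 43.781)² = 48.5060282428²
eq1−eq2, eq1−eq3 (x²,y² cancel):
  71.110·x + 5.250·y = -235.253960
  -27.198·x − 40.358·y = 133.284298
det = 71.110·-40.358 − 5.250·-27.198 = -2727.067880
x = (-235.253960·-40.358 − 5.250·133.284298) / -2727.067880 = -3.224942
y = (71.110·133.284298 − -235.253960·-27.198) / -2727.067880 = -1.129202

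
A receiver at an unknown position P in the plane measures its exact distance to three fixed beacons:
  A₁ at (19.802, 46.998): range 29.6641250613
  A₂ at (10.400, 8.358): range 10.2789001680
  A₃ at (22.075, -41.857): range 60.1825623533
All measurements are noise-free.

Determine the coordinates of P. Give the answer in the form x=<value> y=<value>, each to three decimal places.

eq1: (x − 19.802)² + (y − 46.998)² = 29.6641250613²
eq2: (x − 10.400)² + (y − 8.358)² = 10.2789001680²
eq3: (x − 22.075)² + (y + 41.857)² = 60.1825623533²
eq3−eq2, eq3−eq1 (x²,y² cancel):
  -23.350·x + 100.430·y = 1454.987113
  -4.546·x + 177.710·y = 3103.597630
det = -23.350·177.710 − 100.430·-4.546 = -3692.973720
x = (1454.987113·177.710 − 100.430·3103.597630) / -3692.973720 = 14.386387
y = (-23.350·3103.597630 − 1454.987113·-4.546) / -3692.973720 = 17.832413

x=14.386 y=17.832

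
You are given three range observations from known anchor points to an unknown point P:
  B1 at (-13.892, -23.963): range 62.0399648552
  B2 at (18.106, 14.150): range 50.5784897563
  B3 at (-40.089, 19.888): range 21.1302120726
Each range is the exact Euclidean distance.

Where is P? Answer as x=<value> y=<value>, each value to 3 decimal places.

x=-27.201 y=36.633

eq1: (x + 13.892)² + (y + 23.963)² = 62.0399648552²
eq2: (x − 18.106)² + (y − 14.150)² = 50.5784897563²
eq3: (x + 40.089)² + (y − 19.888)² = 21.1302120726²
eq1−eq3, eq1−eq2 (x²,y² cancel):
  -52.394·x + 87.702·y = 4637.918809
  63.996·x + 76.226·y = 1051.610316
det = -52.394·76.226 − 87.702·63.996 = -9606.362236
x = (4637.918809·76.226 − 87.702·1051.610316) / -9606.362236 = -27.200897
y = (-52.394·1051.610316 − 4637.918809·63.996) / -9606.362236 = 36.632631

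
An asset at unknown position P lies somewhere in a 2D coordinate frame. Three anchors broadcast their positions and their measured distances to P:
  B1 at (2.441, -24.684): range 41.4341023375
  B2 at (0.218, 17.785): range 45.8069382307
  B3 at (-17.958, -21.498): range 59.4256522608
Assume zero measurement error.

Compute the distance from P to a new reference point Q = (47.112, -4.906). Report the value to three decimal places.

eq1: (x − 2.441)² + (y + 24.684)² = 41.4341023375²
eq2: (x − 0.218)² + (y − 17.785)² = 45.8069382307²
eq3: (x + 17.958)² + (y + 21.498)² = 59.4256522608²
eq3−eq1, eq3−eq2 (x²,y² cancel):
  40.798·x − 6.372·y = 1645.227879
  36.352·x + 78.566·y = 964.832538
det = 40.798·78.566 − -6.372·36.352 = 3436.970612
x = (1645.227879·78.566 − -6.372·964.832538) / 3436.970612 = 39.397162
y = (40.798·964.832538 − 1645.227879·36.352) / 3436.970612 = -5.948287
|P − Q| = √((39.397162 − 47.112)² + (-5.948287 − -4.906)²) = 7.784927

7.785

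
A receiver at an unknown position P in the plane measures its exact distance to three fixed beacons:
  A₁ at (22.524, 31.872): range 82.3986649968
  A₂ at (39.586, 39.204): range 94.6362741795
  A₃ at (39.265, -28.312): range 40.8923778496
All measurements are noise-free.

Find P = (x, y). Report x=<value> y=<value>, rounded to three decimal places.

x=3.605 y=-48.325

eq1: (x − 22.524)² + (y − 31.872)² = 82.3986649968²
eq2: (x − 39.586)² + (y − 39.204)² = 94.6362741795²
eq3: (x − 39.265)² + (y + 28.312)² = 40.8923778496²
eq2−eq3, eq2−eq1 (x²,y² cancel):
  -0.642·x − 135.032·y = 6523.142381
  -34.124·x − 14.664·y = 585.634345
det = -0.642·-14.664 − -135.032·-34.124 = -4598.417680
x = (6523.142381·-14.664 − -135.032·585.634345) / -4598.417680 = 3.604715
y = (-0.642·585.634345 − 6523.142381·-34.124) / -4598.417680 = -48.325261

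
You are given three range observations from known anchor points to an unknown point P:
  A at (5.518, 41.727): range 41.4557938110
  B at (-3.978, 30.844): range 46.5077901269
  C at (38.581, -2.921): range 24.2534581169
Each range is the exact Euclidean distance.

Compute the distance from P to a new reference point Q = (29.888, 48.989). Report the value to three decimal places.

30.163

eq1: (x − 5.518)² + (y − 41.727)² = 41.4557938110²
eq2: (x + 3.978)² + (y − 30.844)² = 46.5077901269²
eq3: (x − 38.581)² + (y + 2.921)² = 24.2534581169²
eq1−eq2, eq1−eq3 (x²,y² cancel):
  -18.992·x − 21.766·y = -1248.805735
  66.126·x − 89.296·y = 855.787559
det = -18.992·-89.296 − -21.766·66.126 = 3135.208148
x = (-1248.805735·-89.296 − -21.766·855.787559) / 3135.208148 = 41.509343
y = (-18.992·855.787559 − -1248.805735·66.126) / 3135.208148 = 21.155026
|P − Q| = √((41.509343 − 29.888)² + (21.155026 − 48.989)²) = 30.162654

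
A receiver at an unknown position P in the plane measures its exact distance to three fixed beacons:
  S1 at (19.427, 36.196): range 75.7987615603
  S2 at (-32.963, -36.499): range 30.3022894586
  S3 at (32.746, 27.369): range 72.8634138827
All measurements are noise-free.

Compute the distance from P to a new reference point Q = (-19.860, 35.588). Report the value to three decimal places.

eq1: (x − 19.427)² + (y − 36.196)² = 75.7987615603²
eq2: (x + 32.963)² + (y + 36.499)² = 30.3022894586²
eq3: (x − 32.746)² + (y − 27.369)² = 72.8634138827²
eq2−eq1, eq2−eq3 (x²,y² cancel):
  104.780·x + 145.390·y = -5558.401133
  131.418·x + 127.736·y = -4988.222029
det = 104.780·127.736 − 145.390·131.418 = -5722.684940
x = (-5558.401133·127.736 − 145.390·-4988.222029) / -5722.684940 = -2.661281
y = (104.780·-4988.222029 − -5558.401133·131.418) / -5722.684940 = -36.313035
|P − Q| = √((-2.661281 − -19.860)² + (-36.313035 − 35.588)²) = 73.929390

73.929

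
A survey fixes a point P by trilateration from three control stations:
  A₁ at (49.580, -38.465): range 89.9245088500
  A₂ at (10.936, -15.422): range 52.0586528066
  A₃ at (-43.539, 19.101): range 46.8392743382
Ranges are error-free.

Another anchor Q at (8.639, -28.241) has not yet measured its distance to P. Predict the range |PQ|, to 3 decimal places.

eq1: (x − 49.580)² + (y + 38.465)² = 89.9245088500²
eq2: (x − 10.936)² + (y + 15.422)² = 52.0586528066²
eq3: (x + 43.539)² + (y − 19.101)² = 46.8392743382²
eq1−eq2, eq1−eq3 (x²,y² cancel):
  -77.288·x + 46.086·y = 1796.015515
  -186.238·x + 115.132·y = 4215.259768
det = -77.288·115.132 − 46.086·-186.238 = -315.357548
x = (1796.015515·115.132 − 46.086·4215.259768) / -315.357548 = -39.683200
y = (-77.288·4215.259768 − 1796.015515·-186.238) / -315.357548 = -27.579300
|P − Q| = √((-39.683200 − 8.639)² + (-27.579300 − -28.241)²) = 48.326730

48.327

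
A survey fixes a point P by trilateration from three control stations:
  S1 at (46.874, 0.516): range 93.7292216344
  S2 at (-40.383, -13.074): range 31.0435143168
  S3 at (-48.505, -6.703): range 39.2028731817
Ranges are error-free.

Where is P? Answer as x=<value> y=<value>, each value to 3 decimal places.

eq1: (x − 46.874)² + (y − 0.516)² = 93.7292216344²
eq2: (x + 40.383)² + (y + 13.074)² = 31.0435143168²
eq3: (x + 48.505)² + (y + 6.703)² = 39.2028731817²
eq1−eq2, eq1−eq3 (x²,y² cancel):
  -174.514·x − 27.180·y = 7425.745240
  -190.758·x − 14.438·y = 7448.528824
det = -174.514·-14.438 − -27.180·-190.758 = -2665.169308
x = (7425.745240·-14.438 − -27.180·7448.528824) / -2665.169308 = -35.734354
y = (-174.514·7448.528824 − 7425.745240·-190.758) / -2665.169308 = -43.767483

x=-35.734 y=-43.767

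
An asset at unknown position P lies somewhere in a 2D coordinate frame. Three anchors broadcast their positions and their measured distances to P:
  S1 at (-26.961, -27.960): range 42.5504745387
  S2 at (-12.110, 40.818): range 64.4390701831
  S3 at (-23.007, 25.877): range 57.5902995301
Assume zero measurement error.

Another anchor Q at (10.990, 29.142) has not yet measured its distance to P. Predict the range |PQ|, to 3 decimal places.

eq1: (x + 26.961)² + (y + 27.960)² = 42.5504745387²
eq2: (x + 12.110)² + (y − 40.818)² = 64.4390701831²
eq3: (x + 23.007)² + (y − 25.877)² = 57.5902995301²
eq1−eq2, eq1−eq3 (x²,y² cancel):
  29.702·x + 137.556·y = -2037.746780
  7.908·x + 107.674·y = -1815.815659
det = 29.702·107.674 − 137.556·7.908 = 2110.340300
x = (-2037.746780·107.674 − 137.556·-1815.815659) / 2110.340300 = 14.388197
y = (29.702·-1815.815659 − -2037.746780·7.908) / 2110.340300 = -17.920738
|P − Q| = √((14.388197 − 10.990)² + (-17.920738 − 29.142)²) = 47.185263

47.185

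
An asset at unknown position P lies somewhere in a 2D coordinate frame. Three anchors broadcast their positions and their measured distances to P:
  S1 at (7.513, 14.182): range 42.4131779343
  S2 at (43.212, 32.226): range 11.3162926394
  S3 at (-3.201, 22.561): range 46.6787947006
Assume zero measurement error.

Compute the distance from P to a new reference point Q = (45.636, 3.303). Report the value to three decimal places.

eq1: (x − 7.513)² + (y − 14.182)² = 42.4131779343²
eq2: (x − 43.212)² + (y − 32.226)² = 11.3162926394²
eq3: (x + 3.201)² + (y − 22.561)² = 46.6787947006²
eq3−eq1, eq3−eq2 (x²,y² cancel):
  21.428·x − 16.758·y = 118.361383
  92.826·x + 19.330·y = 4437.398294
det = 21.428·19.330 − -16.758·92.826 = 1969.781348
x = (118.361383·19.330 − -16.758·4437.398294) / 1969.781348 = 38.912870
y = (21.428·4437.398294 − 118.361383·92.826) / 1969.781348 = 42.693854
|P − Q| = √((38.912870 − 45.636)² + (42.693854 − 3.303)²) = 39.960478

39.960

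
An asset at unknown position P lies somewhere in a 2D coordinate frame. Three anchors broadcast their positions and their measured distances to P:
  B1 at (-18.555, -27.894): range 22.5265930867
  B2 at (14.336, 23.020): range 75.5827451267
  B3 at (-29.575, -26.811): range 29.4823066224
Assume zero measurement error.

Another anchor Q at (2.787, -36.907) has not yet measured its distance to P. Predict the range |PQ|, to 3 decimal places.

eq1: (x + 18.555)² + (y + 27.894)² = 22.5265930867²
eq2: (x − 14.336)² + (y − 23.020)² = 75.5827451267²
eq3: (x + 29.575)² + (y + 26.811)² = 29.4823066224²
eq1−eq2, eq1−eq3 (x²,y² cancel):
  65.782·x + 101.828·y = -5592.225930
  -22.040·x + 2.166·y = 109.388077
det = 65.782·2.166 − 101.828·-22.040 = 2386.772932
x = (-5592.225930·2.166 − 101.828·109.388077) / 2386.772932 = -9.741828
y = (65.782·109.388077 − -5592.225930·-22.040) / 2386.772932 = -48.625025
|P − Q| = √((-9.741828 − 2.787)² + (-48.625025 − -36.907)²) = 17.154697

17.155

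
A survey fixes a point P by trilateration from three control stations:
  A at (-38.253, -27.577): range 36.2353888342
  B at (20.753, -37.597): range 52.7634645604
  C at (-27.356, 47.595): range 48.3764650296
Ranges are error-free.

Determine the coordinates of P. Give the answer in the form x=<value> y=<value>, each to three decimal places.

eq1: (x + 38.253)² + (y + 27.577)² = 36.2353888342²
eq2: (x − 20.753)² + (y + 37.597)² = 52.7634645604²
eq3: (x + 27.356)² + (y − 47.595)² = 48.3764650296²
eq3−eq2, eq3−eq1 (x²,y² cancel):
  96.218·x − 170.384·y = -1613.114167
  -21.794·x − 150.344·y = 237.427142
det = 96.218·-150.344 − -170.384·-21.794 = -18179.147888
x = (-1613.114167·-150.344 − -170.384·237.427142) / -18179.147888 = -15.565956
y = (96.218·237.427142 − -1613.114167·-21.794) / -18179.147888 = 0.677229

x=-15.566 y=0.677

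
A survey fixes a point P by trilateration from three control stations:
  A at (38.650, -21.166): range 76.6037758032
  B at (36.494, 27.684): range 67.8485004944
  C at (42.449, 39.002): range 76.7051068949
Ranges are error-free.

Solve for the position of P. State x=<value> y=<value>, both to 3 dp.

eq1: (x − 38.650)² + (y + 21.166)² = 76.6037758032²
eq2: (x − 36.494)² + (y − 27.684)² = 67.8485004944²
eq3: (x − 42.449)² + (y − 39.002)² = 76.7051068949²
eq3−eq2, eq3−eq1 (x²,y² cancel):
  -11.910·x − 22.636·y = 55.396691
  -7.598·x − 120.336·y = -1365.716593
det = -11.910·-120.336 − -22.636·-7.598 = 1261.213432
x = (55.396691·-120.336 − -22.636·-1365.716593) / 1261.213432 = -29.797159
y = (-11.910·-1365.716593 − 55.396691·-7.598) / 1261.213432 = 13.230583

x=-29.797 y=13.231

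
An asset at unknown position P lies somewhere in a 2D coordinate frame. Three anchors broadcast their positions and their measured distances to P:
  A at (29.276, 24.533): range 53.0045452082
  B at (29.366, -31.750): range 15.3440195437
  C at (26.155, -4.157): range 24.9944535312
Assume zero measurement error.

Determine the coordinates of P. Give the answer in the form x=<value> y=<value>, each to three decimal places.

x=14.949 y=-26.498

eq1: (x − 29.276)² + (y − 24.533)² = 53.0045452082²
eq2: (x − 29.366)² + (y + 31.750)² = 15.3440195437²
eq3: (x − 26.155)² + (y + 4.157)² = 24.9944535312²
eq1−eq2, eq1−eq3 (x²,y² cancel):
  0.180·x − 112.566·y = 2985.515068
  -6.242·x − 57.380·y = 1427.171514
det = 0.180·-57.380 − -112.566·-6.242 = -712.965372
x = (2985.515068·-57.380 − -112.566·1427.171514) / -712.965372 = 14.948645
y = (0.180·1427.171514 − 2985.515068·-6.242) / -712.965372 = -26.498448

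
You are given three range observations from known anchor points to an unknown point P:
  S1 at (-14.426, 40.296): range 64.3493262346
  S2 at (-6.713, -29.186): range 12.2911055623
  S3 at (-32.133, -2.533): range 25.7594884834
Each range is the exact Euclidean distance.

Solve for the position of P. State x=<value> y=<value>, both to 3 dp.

eq1: (x + 14.426)² + (y − 40.296)² = 64.3493262346²
eq2: (x + 6.713)² + (y + 29.186)² = 12.2911055623²
eq3: (x + 32.133)² + (y + 2.533)² = 25.7594884834²
eq3−eq2, eq3−eq1 (x²,y² cancel):
  50.840·x − 53.306·y = 370.421158
  35.414·x + 85.658·y = -2684.353226
det = 50.840·85.658 − -53.306·35.414 = 6242.631404
x = (370.421158·85.658 − -53.306·-2684.353226) / 6242.631404 = -17.839047
y = (50.840·-2684.353226 − 370.421158·35.414) / 6242.631404 = -23.962750

x=-17.839 y=-23.963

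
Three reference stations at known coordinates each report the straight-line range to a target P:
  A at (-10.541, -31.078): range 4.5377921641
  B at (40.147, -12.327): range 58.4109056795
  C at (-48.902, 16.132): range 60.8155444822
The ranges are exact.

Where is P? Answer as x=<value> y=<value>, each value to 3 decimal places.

eq1: (x + 10.541)² + (y + 31.078)² = 4.5377921641²
eq2: (x − 40.147)² + (y + 12.327)² = 58.4109056795²
eq3: (x + 48.902)² + (y − 16.132)² = 60.8155444822²
eq1−eq2, eq1−eq3 (x²,y² cancel):
  101.376·x + 37.502·y = -2704.460572
  -76.722·x + 94.420·y = -2103.246630
det = 101.376·94.420 − 37.502·-76.722 = 12449.150364
x = (-2704.460572·94.420 − 37.502·-2103.246630) / 12449.150364 = -14.176005
y = (101.376·-2103.246630 − -2704.460572·-76.722) / 12449.150364 = -33.794303

x=-14.176 y=-33.794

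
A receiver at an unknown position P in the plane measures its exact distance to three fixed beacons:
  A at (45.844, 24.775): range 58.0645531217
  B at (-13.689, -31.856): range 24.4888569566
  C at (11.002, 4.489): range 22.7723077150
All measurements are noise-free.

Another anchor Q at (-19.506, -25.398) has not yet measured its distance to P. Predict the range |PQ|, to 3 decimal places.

26.966

eq1: (x − 45.844)² + (y − 24.775)² = 58.0645531217²
eq2: (x + 13.689)² + (y + 31.856)² = 24.4888569566²
eq3: (x − 11.002)² + (y − 4.489)² = 22.7723077150²
eq2−eq1, eq2−eq3 (x²,y² cancel):
  119.066·x + 113.262·y = -1258.508710
  49.382·x + 72.690·y = -979.872216
det = 119.066·72.690 − 113.262·49.382 = 3061.803456
x = (-1258.508710·72.690 − 113.262·-979.872216) / 3061.803456 = 6.369216
y = (119.066·-979.872216 − -1258.508710·49.382) / 3061.803456 = -17.807083
|P − Q| = √((6.369216 − -19.506)² + (-17.807083 − -25.398)²) = 26.965698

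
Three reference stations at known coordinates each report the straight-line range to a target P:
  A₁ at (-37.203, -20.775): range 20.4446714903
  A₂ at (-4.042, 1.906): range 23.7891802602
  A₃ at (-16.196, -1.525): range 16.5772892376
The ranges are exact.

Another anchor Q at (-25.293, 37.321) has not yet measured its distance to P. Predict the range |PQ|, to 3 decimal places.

eq1: (x + 37.203)² + (y + 20.775)² = 20.4446714903²
eq2: (x + 4.042)² + (y − 1.906)² = 23.7891802602²
eq3: (x + 16.196)² + (y + 1.525)² = 16.5772892376²
eq3−eq2, eq3−eq1 (x²,y² cancel):
  24.308·x + 6.862·y = -535.784020
  -42.014·x − 38.500·y = 1407.849719
det = 24.308·-38.500 − 6.862·-42.014 = -647.557932
x = (-535.784020·-38.500 − 6.862·1407.849719) / -647.557932 = -16.935967
y = (24.308·1407.849719 − -535.784020·-42.014) / -647.557932 = -18.085766
|P − Q| = √((-16.935967 − -25.293)² + (-18.085766 − 37.321)²) = 56.033469

56.033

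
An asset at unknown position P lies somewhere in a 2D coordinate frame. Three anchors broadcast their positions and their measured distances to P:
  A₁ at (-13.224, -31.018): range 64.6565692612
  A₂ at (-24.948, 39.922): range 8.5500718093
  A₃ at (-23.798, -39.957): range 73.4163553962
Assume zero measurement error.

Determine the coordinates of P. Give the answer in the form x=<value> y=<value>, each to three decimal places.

eq1: (x + 13.224)² + (y + 31.018)² = 64.6565692612²
eq2: (x + 24.948)² + (y − 39.922)² = 8.5500718093²
eq3: (x + 23.798)² + (y + 39.957)² = 73.4163553962²
eq3−eq2, eq3−eq1 (x²,y² cancel):
  -2.300·x + 159.758·y = 5370.119647
  21.148·x + 17.878·y = 183.573138
det = -2.300·17.878 − 159.758·21.148 = -3419.681584
x = (5370.119647·17.878 − 159.758·183.573138) / -3419.681584 = -19.498810
y = (-2.300·183.573138 − 5370.119647·21.148) / -3419.681584 = 33.333369

x=-19.499 y=33.333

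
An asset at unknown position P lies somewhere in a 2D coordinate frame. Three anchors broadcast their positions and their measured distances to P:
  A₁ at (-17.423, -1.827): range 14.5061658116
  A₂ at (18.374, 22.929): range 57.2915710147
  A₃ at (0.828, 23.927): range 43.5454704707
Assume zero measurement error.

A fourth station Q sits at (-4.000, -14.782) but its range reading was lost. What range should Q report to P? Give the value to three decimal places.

eq1: (x + 17.423)² + (y + 1.827)² = 14.5061658116²
eq2: (x − 18.374)² + (y − 22.929)² = 57.2915710147²
eq3: (x − 0.828)² + (y − 23.927)² = 43.5454704707²
eq1−eq3, eq1−eq2 (x²,y² cancel):
  36.502·x + 51.508·y = -1419.491097
  71.594·x + 49.512·y = -2515.451204
det = 36.502·49.512 − 51.508·71.594 = -1880.376728
x = (-1419.491097·49.512 − 51.508·-2515.451204) / -1880.376728 = -31.527734
y = (36.502·-2515.451204 − -1419.491097·71.594) / -1880.376728 = -5.216000
|P − Q| = √((-31.527734 − -4.000)² + (-5.216000 − -14.782)²) = 29.142486

29.142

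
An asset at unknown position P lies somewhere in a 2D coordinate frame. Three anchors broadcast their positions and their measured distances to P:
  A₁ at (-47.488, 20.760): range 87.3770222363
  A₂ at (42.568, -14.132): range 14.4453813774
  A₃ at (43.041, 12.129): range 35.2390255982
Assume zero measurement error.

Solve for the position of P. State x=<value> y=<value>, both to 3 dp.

x=29.569 y=-20.433

eq1: (x + 47.488)² + (y − 20.760)² = 87.3770222363²
eq2: (x − 42.568)² + (y + 14.132)² = 14.4453813774²
eq3: (x − 43.041)² + (y − 12.129)² = 35.2390255982²
eq3−eq1, eq3−eq2 (x²,y² cancel):
  -181.058·x + 17.262·y = -5706.507668
  -0.946·x − 52.522·y = 1045.227608
det = -181.058·-52.522 − 17.262·-0.946 = 9525.858128
x = (-5706.507668·-52.522 − 17.262·1045.227608) / 9525.858128 = 29.569460
y = (-181.058·1045.227608 − -5706.507668·-0.946) / 9525.858128 = -20.433348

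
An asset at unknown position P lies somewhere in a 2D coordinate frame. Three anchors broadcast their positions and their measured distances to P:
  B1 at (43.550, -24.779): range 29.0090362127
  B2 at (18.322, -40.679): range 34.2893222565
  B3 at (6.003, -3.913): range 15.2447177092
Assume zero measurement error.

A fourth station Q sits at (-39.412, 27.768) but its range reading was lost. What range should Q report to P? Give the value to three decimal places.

69.476

eq1: (x − 43.550)² + (y + 24.779)² = 29.0090362127²
eq2: (x − 18.322)² + (y + 40.679)² = 34.2893222565²
eq3: (x − 6.003)² + (y + 3.913)² = 15.2447177092²
eq2−eq1, eq2−eq3 (x²,y² cancel):
  50.456·x + 31.800·y = 854.358055
  -24.638·x + 73.532·y = -995.772944
det = 50.456·73.532 − 31.800·-24.638 = 4493.618992
x = (854.358055·73.532 − 31.800·-995.772944) / 4493.618992 = 21.027202
y = (50.456·-995.772944 − 854.358055·-24.638) / 4493.618992 = -6.496556
|P − Q| = √((21.027202 − -39.412)² + (-6.496556 − 27.768)²) = 69.476305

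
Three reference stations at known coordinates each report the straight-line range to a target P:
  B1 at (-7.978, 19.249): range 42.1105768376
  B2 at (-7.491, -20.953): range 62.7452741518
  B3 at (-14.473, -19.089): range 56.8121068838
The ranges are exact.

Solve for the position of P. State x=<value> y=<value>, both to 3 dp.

x=-49.614 y=25.551

eq1: (x + 7.978)² + (y − 19.249)² = 42.1105768376²
eq2: (x + 7.491)² + (y + 20.953)² = 62.7452741518²
eq3: (x + 14.473)² + (y + 19.089)² = 56.8121068838²
eq3−eq2, eq3−eq1 (x²,y² cancel):
  13.964·x − 3.728·y = -788.068300
  12.990·x + 76.676·y = 1314.629642
det = 13.964·76.676 − -3.728·12.990 = 1119.130384
x = (-788.068300·76.676 − -3.728·1314.629642) / 1119.130384 = -49.614403
y = (13.964·1314.629642 − -788.068300·12.990) / 1119.130384 = 25.550638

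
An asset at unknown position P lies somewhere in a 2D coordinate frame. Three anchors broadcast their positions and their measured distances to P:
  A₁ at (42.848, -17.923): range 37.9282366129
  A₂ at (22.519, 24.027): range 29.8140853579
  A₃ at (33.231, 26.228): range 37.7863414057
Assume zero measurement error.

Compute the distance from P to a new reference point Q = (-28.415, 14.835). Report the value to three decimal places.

40.504

eq1: (x − 42.848)² + (y + 17.923)² = 37.9282366129²
eq2: (x − 22.519)² + (y − 24.027)² = 29.8140853579²
eq3: (x − 33.231)² + (y − 26.228)² = 37.7863414057²
eq1−eq3, eq1−eq2 (x²,y² cancel):
  -19.234·x + 88.302·y = -354.234152
  -40.658·x + 83.900·y = -523.111496
det = -19.234·83.900 − 88.302·-40.658 = 1976.450116
x = (-354.234152·83.900 − 88.302·-523.111496) / 1976.450116 = 8.333904
y = (-19.234·-523.111496 − -354.234152·-40.658) / 1976.450116 = -2.196324
|P − Q| = √((8.333904 − -28.415)² + (-2.196324 − 14.835)²) = 40.503679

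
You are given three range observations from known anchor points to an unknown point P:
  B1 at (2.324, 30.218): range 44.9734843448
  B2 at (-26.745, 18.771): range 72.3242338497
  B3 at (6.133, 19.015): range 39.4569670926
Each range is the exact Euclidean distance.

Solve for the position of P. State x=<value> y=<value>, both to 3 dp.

eq1: (x − 2.324)² + (y − 30.218)² = 44.9734843448²
eq2: (x + 26.745)² + (y − 18.771)² = 72.3242338497²
eq3: (x − 6.133)² + (y − 19.015)² = 39.4569670926²
eq1−eq2, eq1−eq3 (x²,y² cancel):
  -58.138·x − 22.894·y = -3059.063542
  7.618·x − 22.406·y = -53.582544
det = -58.138·-22.406 − -22.894·7.618 = 1477.046520
x = (-3059.063542·-22.406 − -22.894·-53.582544) / 1477.046520 = 45.573825
y = (-58.138·-53.582544 − -3059.063542·7.618) / 1477.046520 = 17.886456

x=45.574 y=17.886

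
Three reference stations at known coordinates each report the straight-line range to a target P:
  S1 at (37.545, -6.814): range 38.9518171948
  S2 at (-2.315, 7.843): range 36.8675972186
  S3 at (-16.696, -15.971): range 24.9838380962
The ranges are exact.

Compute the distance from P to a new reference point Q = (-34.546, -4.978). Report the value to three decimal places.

eq1: (x − 37.545)² + (y + 6.814)² = 38.9518171948²
eq2: (x + 2.315)² + (y − 7.843)² = 36.8675972186²
eq3: (x + 16.696)² + (y + 15.971)² = 24.9838380962²
eq3−eq2, eq3−eq1 (x²,y² cancel):
  28.762·x + 47.628·y = -1201.984942
  108.482·x + 18.314·y = 29.176467
det = 28.762·18.314 − 47.628·108.482 = -4640.033428
x = (-1201.984942·18.314 − 47.628·29.176467) / -4640.033428 = 5.043664
y = (28.762·29.176467 − -1201.984942·108.482) / -4640.033428 = -28.282750
|P − Q| = √((5.043664 − -34.546)² + (-28.282750 − -4.978)²) = 45.939665

45.940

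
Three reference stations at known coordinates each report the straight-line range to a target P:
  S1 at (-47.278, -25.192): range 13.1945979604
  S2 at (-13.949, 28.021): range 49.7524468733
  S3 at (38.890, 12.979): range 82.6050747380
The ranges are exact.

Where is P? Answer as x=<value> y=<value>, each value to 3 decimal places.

x=-38.804 y=-15.078

eq1: (x + 47.278)² + (y + 25.192)² = 13.1945979604²
eq2: (x + 13.949)² + (y − 28.021)² = 49.7524468733²
eq3: (x − 38.890)² + (y − 12.979)² = 82.6050747380²
eq2−eq3, eq2−eq1 (x²,y² cancel):
  105.678·x − 30.084·y = -3647.156904
  -66.658·x − 106.426·y = 4191.303661
det = 105.678·-106.426 − -30.084·-66.658 = -13252.226100
x = (-3647.156904·-106.426 − -30.084·4191.303661) / -13252.226100 = -38.804311
y = (105.678·4191.303661 − -3647.156904·-66.658) / -13252.226100 = -15.077950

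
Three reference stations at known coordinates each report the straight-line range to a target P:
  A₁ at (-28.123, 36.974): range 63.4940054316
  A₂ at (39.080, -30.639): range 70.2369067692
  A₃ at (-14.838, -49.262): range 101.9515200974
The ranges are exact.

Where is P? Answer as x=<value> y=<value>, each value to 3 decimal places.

eq1: (x + 28.123)² + (y − 36.974)² = 63.4940054316²
eq2: (x − 39.080)² + (y + 30.639)² = 70.2369067692²
eq3: (x + 14.838)² + (y + 49.262)² = 101.9515200974²
eq1−eq3, eq1−eq2 (x²,y² cancel):
  26.570·x − 172.472·y = -5873.692641
  134.406·x − 135.226·y = -593.719431
det = 26.570·-135.226 − -172.472·134.406 = 19588.316812
x = (-5873.692641·-135.226 − -172.472·-593.719431) / 19588.316812 = 35.320849
y = (26.570·-593.719431 − -5873.692641·134.406) / 19588.316812 = 39.497238

x=35.321 y=39.497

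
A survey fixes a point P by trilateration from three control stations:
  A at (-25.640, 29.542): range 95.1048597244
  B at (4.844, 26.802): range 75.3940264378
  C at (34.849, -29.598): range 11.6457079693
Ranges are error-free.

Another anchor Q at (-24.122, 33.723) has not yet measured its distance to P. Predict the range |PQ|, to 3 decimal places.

eq1: (x + 25.640)² + (y − 29.542)² = 95.1048597244²
eq2: (x − 4.844)² + (y − 26.802)² = 75.3940264378²
eq3: (x − 34.849)² + (y + 29.598)² = 11.6457079693²
eq3−eq1, eq3−eq2 (x²,y² cancel):
  -120.978·x + 118.280·y = -9469.666870
  -60.010·x + 112.800·y = -6897.319573
det = -120.978·112.800 − 118.280·-60.010 = -6548.335600
x = (-9469.666870·112.800 − 118.280·-6897.319573) / -6548.335600 = 38.538566
y = (-120.978·-6897.319573 − -9469.666870·-60.010) / -6548.335600 = -40.643796
|P − Q| = √((38.538566 − -24.122)² + (-40.643796 − 33.723)²) = 97.245910

97.246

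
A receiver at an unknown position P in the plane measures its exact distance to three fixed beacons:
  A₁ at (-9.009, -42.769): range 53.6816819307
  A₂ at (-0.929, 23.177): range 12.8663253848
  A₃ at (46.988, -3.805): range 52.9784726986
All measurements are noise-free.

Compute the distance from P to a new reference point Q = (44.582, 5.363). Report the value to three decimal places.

48.845

eq1: (x + 9.009)² + (y + 42.769)² = 53.6816819307²
eq2: (x + 0.929)² + (y − 23.177)² = 12.8663253848²
eq3: (x − 46.988)² + (y + 3.805)² = 52.9784726986²
eq1−eq2, eq1−eq3 (x²,y² cancel):
  16.160·x + 131.892·y = 1343.867574
  111.994·x + 77.928·y = 387.005132
det = 16.160·77.928 − 131.892·111.994 = -13511.796168
x = (1343.867574·77.928 − 131.892·387.005132) / -13511.796168 = -3.972975
y = (16.160·387.005132 − 1343.867574·111.994) / -13511.796168 = 10.675938
|P − Q| = √((-3.972975 − 44.582)² + (10.675938 − 5.363)²) = 48.844784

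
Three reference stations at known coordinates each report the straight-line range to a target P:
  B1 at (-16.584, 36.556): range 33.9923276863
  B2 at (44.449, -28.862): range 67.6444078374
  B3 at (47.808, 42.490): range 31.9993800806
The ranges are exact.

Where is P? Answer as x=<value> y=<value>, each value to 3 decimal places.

x=17.228 y=33.064

eq1: (x + 16.584)² + (y − 36.556)² = 33.9923276863²
eq2: (x − 44.449)² + (y + 28.862)² = 67.6444078374²
eq3: (x − 47.808)² + (y − 42.490)² = 31.9993800806²
eq2−eq3, eq2−eq1 (x²,y² cancel):
  6.718·x + 142.704·y = 4834.081905
  -122.066·x + 130.836·y = 2222.929117
det = 6.718·130.836 − 142.704·-122.066 = 18298.262712
x = (4834.081905·130.836 − 142.704·2222.929117) / 18298.262712 = 17.228470
y = (6.718·2222.929117 − 4834.081905·-122.066) / 18298.262712 = 33.063832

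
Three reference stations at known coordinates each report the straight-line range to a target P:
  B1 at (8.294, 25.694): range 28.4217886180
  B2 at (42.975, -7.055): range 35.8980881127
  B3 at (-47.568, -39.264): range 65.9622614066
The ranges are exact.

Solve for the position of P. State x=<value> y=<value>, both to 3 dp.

x=7.341 y=-2.712

eq1: (x − 8.294)² + (y − 25.694)² = 28.4217886180²
eq2: (x − 42.975)² + (y + 7.055)² = 35.8980881127²
eq3: (x + 47.568)² + (y + 39.264)² = 65.9622614066²
eq1−eq3, eq1−eq2 (x²,y² cancel):
  -111.724·x − 129.916·y = -467.817614
  69.362·x − 65.498·y = 686.776916
det = -111.724·-65.498 − -129.916·69.362 = 16328.932144
x = (-467.817614·-65.498 − -129.916·686.776916) / 16328.932144 = 7.340616
y = (-111.724·686.776916 − -467.817614·69.362) / 16328.932144 = -2.711794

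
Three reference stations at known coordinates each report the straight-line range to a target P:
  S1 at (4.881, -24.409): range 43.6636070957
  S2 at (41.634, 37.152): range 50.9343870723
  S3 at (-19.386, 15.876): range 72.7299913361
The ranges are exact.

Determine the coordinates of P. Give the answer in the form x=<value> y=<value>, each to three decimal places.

eq1: (x − 4.881)² + (y + 24.409)² = 43.6636070957²
eq2: (x − 41.634)² + (y − 37.152)² = 50.9343870723²
eq3: (x + 19.386)² + (y − 15.876)² = 72.7299913361²
eq1−eq3, eq1−eq2 (x²,y² cancel):
  -48.534·x + 80.570·y = -3374.900125
  73.506·x + 123.122·y = 1806.236416
det = -48.534·123.122 − 80.570·73.506 = -11897.981568
x = (-3374.900125·123.122 − 80.570·1806.236416) / -11897.981568 = 47.155303
y = (-48.534·1806.236416 − -3374.900125·73.506) / -11897.981568 = -13.482247

x=47.155 y=-13.482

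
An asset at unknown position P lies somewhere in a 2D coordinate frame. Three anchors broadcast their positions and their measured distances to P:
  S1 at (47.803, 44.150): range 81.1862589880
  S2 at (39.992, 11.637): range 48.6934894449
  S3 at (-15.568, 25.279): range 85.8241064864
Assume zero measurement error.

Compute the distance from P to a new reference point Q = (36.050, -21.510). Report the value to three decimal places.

eq1: (x − 47.803)² + (y − 44.150)² = 81.1862589880²
eq2: (x − 39.992)² + (y − 11.637)² = 48.6934894449²
eq3: (x + 15.568)² + (y − 25.279)² = 85.8241064864²
eq1−eq3, eq1−eq2 (x²,y² cancel):
  -126.742·x − 37.742·y = -4127.527450
  -15.622·x − 65.026·y = 1720.583258
det = -126.742·-65.026 − -37.742·-15.622 = 7651.919768
x = (-4127.527450·-65.026 − -37.742·1720.583258) / 7651.919768 = 43.562251
y = (-126.742·1720.583258 − -4127.527450·-15.622) / 7651.919768 = -36.925426
|P − Q| = √((43.562251 − 36.050)² + (-36.925426 − -21.510)²) = 17.148448

17.148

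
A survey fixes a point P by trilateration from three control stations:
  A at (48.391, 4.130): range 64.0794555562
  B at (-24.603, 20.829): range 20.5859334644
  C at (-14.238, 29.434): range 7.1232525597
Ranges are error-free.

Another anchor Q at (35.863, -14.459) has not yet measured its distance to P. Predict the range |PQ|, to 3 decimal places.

65.426

eq1: (x − 48.391)² + (y − 4.130)² = 64.0794555562²
eq2: (x + 24.603)² + (y − 20.829)² = 20.5859334644²
eq3: (x + 14.238)² + (y − 29.434)² = 7.1232525597²
eq3−eq1, eq3−eq2 (x²,y² cancel):
  125.258·x − 50.608·y = -2765.771116
  -20.730·x − 17.210·y = -402.966080
det = 125.258·-17.210 − -50.608·-20.730 = -3204.794020
x = (-2765.771116·-17.210 − -50.608·-402.966080) / -3204.794020 = -8.489037
y = (125.258·-402.966080 − -2765.771116·-20.730) / -3204.794020 = 33.639966
|P − Q| = √((-8.489037 − 35.863)² + (33.639966 − -14.459)²) = 65.426399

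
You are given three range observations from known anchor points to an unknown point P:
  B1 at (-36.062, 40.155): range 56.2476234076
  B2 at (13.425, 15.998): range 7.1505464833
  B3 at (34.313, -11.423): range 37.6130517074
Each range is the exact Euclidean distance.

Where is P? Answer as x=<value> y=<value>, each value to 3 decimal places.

eq1: (x + 36.062)² + (y − 40.155)² = 56.2476234076²
eq2: (x − 13.425)² + (y − 15.998)² = 7.1505464833²
eq3: (x − 34.313)² + (y + 11.423)² = 37.6130517074²
eq2−eq1, eq2−eq3 (x²,y² cancel):
  -98.974·x + 48.314·y = -635.939584
  41.776·x − 54.842·y = -491.911075
det = -98.974·-54.842 − 48.314·41.776 = 3409.566444
x = (-635.939584·-54.842 − 48.314·-491.911075) / 3409.566444 = 17.199369
y = (-98.974·-491.911075 − -635.939584·41.776) / 3409.566444 = 22.071257

x=17.199 y=22.071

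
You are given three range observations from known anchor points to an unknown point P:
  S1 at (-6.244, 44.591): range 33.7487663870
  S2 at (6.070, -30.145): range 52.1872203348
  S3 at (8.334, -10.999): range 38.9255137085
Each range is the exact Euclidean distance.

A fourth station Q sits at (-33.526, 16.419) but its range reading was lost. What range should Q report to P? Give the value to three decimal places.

eq1: (x + 6.244)² + (y − 44.591)² = 33.7487663870²
eq2: (x − 6.070)² + (y + 30.145)² = 52.1872203348²
eq3: (x − 8.334)² + (y + 10.999)² = 38.9255137085²
eq2−eq3, eq2−eq1 (x²,y² cancel):
  4.528·x + 38.292·y = 453.177981
  -24.628·x + 149.472·y = 2666.305626
det = 4.528·149.472 − 38.292·-24.628 = 1619.864592
x = (453.177981·149.472 − 38.292·2666.305626) / 1619.864592 = -21.212116
y = (4.528·2666.305626 − 453.177981·-24.628) / 1619.864592 = 14.343112
|P − Q| = √((-21.212116 − -33.526)² + (14.343112 − 16.419)²) = 12.487636

12.488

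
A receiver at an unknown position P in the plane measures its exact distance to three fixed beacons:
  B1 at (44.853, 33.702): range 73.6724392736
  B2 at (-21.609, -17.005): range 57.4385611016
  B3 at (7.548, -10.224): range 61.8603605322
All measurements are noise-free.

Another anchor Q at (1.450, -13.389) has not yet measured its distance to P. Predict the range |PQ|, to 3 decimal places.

61.251

eq1: (x − 44.853)² + (y − 33.702)² = 73.6724392736²
eq2: (x + 21.609)² + (y + 17.005)² = 57.4385611016²
eq3: (x − 7.548)² + (y + 10.224)² = 61.8603605322²
eq2−eq1, eq2−eq3 (x²,y² cancel):
  132.924·x + 101.414·y = 263.057500
  58.314·x + 13.562·y = -1122.132330
det = 132.924·13.562 − 101.414·58.314 = -4111.140708
x = (263.057500·13.562 − 101.414·-1122.132330) / -4111.140708 = -28.548649
y = (132.924·-1122.132330 − 263.057500·58.314) / -4111.140708 = 40.012800
|P − Q| = √((-28.548649 − 1.450)² + (40.012800 − -13.389)²) = 61.250888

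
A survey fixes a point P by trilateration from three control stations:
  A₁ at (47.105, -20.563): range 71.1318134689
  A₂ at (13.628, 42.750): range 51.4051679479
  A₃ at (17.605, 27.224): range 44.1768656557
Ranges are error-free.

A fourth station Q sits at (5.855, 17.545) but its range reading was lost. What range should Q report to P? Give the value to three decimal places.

eq1: (x − 47.105)² + (y + 20.563)² = 71.1318134689²
eq2: (x − 13.628)² + (y − 42.750)² = 51.4051679479²
eq3: (x − 17.605)² + (y − 27.224)² = 44.1768656557²
eq3−eq1, eq3−eq2 (x²,y² cancel):
  59.000·x − 95.574·y = -1517.503635
  -7.954·x + 31.052·y = 271.306850
det = 59.000·31.052 − -95.574·-7.954 = 1071.872404
x = (-1517.503635·31.052 − -95.574·271.306850) / 1071.872404 = -19.770676
y = (59.000·271.306850 − -1517.503635·-7.954) / 1071.872404 = 3.672900
|P − Q| = √((-19.770676 − 5.855)² + (3.672900 − 17.545)²) = 29.139499

29.139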